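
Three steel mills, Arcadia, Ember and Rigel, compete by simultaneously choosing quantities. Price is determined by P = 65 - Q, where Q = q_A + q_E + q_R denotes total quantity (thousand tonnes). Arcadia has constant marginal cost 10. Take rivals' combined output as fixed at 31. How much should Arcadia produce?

12

With rivals' combined output fixed at 31, Arcadia's profit is π_A = (65 - 31 - q_A)q_A - (10q_A) = (34 - q_A)q_A - (10q_A).
∂π_A/∂q_A = 24 - 2q_A = 0, so q_A = 12.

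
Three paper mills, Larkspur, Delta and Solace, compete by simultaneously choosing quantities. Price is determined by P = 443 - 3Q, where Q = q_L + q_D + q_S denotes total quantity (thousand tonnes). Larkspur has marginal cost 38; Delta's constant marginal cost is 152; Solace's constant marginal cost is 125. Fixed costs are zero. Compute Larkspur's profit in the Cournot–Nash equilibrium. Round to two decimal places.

7650.75

Larkspur's profit: π_L = (443 - 3Q)q_L - (38q_L). Setting ∂π_L/∂q_L = 0: 405 - 6q_L - 3(q_D + q_S) = 0.
Delta's profit: π_D = (443 - 3Q)q_D - (152q_D). Setting ∂π_D/∂q_D = 0: 291 - 6q_D - 3(q_L + q_S) = 0.
Solace's profit: π_S = (443 - 3Q)q_S - (125q_S). Setting ∂π_S/∂q_S = 0: 318 - 6q_S - 3(q_L + q_D) = 0.
Adding the 3 conditions: 1014 − 6Q − 6Q = 0, i.e. Q = 169/2.
Back-substituting: q_L = (405 − 507/2)/3 = 101/2, q_D = (291 − 507/2)/3 = 25/2, q_S = (318 − 507/2)/3 = 43/2.
Price P = 443 - 3·(169/2) = 379/2.
Larkspur's profit: (379/2 - 38)·(101/2) = 7650.7500.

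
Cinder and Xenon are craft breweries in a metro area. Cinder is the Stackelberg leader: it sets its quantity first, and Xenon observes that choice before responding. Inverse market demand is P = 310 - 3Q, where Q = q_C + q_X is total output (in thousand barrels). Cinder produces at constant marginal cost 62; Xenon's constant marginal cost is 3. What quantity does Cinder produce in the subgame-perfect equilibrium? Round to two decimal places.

31.50

The follower Xenon best-responds to any q_C: π_X = (310 - 3Q)q_X - 3q_X.
∂π_X/∂q_X = 307 - 3q_C - 6q_X = 0 gives the reaction function q_X = (307 - 3q_C)/6.
The leader anticipates this reaction. Substituting into P = 310 - 3Q gives P = 313/2 - (3/2)q_C, so π_C = (313/2 - (3/2)q_C)q_C - 62q_C.
Maximising: ∂π_C/∂q_C = 189/2 - 3q_C = 0, giving q_C = 63/2.
Then q_X = (307 - 3·(63/2))/6 = 425/12.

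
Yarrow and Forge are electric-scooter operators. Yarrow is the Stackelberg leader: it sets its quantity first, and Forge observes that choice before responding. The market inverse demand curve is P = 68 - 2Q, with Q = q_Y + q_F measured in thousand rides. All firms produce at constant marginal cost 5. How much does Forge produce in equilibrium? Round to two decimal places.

The follower Forge best-responds to any q_Y: π_F = (68 - 2Q)q_F - 5q_F.
∂π_F/∂q_F = 63 - 2q_Y - 4q_F = 0 gives the reaction function q_F = (63 - 2q_Y)/4.
The leader anticipates this reaction. Substituting into P = 68 - 2Q gives P = 73/2 - q_Y, so π_Y = (73/2 - q_Y)q_Y - 5q_Y.
The leader's first-order condition 63/2 - 2q_Y = 0 yields q_Y = 63/4.
Then q_F = (63 - 2·(63/4))/4 = 63/8.

7.88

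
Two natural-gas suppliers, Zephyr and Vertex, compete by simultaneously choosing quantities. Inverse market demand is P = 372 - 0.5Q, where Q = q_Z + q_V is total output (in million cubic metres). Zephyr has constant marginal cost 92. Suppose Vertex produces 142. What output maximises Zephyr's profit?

With the rival's output fixed at 142, Zephyr's profit is π_Z = (372 - (1/2)·142 - (1/2)q_Z)q_Z - (92q_Z) = (301 - (1/2)q_Z)q_Z - (92q_Z).
∂π_Z/∂q_Z = 209 - q_Z = 0, so q_Z = 209.

209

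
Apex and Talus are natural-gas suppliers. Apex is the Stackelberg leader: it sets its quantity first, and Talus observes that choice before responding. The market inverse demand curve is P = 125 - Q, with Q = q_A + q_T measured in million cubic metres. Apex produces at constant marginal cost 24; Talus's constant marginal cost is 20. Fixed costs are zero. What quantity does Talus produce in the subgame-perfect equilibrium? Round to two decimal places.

Solve by backward induction. Given q_A, the follower Talus maximises π_T = (125 - q_A - q_T)q_T - 20q_T.
Setting the follower's marginal profit to zero, 105 - q_A - 2q_T = 0, i.e. q_T = (105 - q_A)/2.
The leader anticipates this reaction. Substituting into P = 125 - Q gives P = 145/2 - (1/2)q_A, so π_A = (145/2 - (1/2)q_A)q_A - 24q_A.
Maximising: ∂π_A/∂q_A = 97/2 - q_A = 0, giving q_A = 97/2.
Then q_T = (105 - 97/2)/2 = 113/4.

28.25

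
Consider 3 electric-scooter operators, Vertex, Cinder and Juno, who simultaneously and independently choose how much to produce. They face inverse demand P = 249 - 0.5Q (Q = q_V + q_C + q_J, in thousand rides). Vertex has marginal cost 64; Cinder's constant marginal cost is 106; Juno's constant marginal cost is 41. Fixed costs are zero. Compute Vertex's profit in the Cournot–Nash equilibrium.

Vertex's profit: π_V = (249 - 0.5Q)q_V - (64q_V). Setting ∂π_V/∂q_V = 0: 185 - q_V - (1/2)(q_C + q_J) = 0.
Cinder's first-order condition: 143 - q_C - (1/2)(q_V + q_J) = 0.
Juno's profit: π_J = (249 - 0.5Q)q_J - (41q_J). Setting ∂π_J/∂q_J = 0: 208 - q_J - (1/2)(q_V + q_C) = 0.
Adding the 3 conditions: 536 − Q − Q = 0, i.e. Q = 268.
Back-substituting: q_V = (185 − 134)/(1/2) = 102, q_C = (143 − 134)/(1/2) = 18, q_J = (208 − 134)/(1/2) = 148.
Price P = 249 - (1/2)·268 = 115.
Vertex's profit: (115 - 64)·102 = 5202.

5202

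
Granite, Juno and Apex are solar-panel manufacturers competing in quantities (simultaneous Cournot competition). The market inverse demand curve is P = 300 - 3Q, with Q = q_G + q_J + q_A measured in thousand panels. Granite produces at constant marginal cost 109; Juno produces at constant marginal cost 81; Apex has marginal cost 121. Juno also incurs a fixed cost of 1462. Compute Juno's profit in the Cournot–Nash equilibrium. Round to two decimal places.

Granite's profit: π_G = (300 - 3Q)q_G - (109q_G). Setting ∂π_G/∂q_G = 0: 191 - 6q_G - 3(q_J + q_A) = 0.
Juno's first-order condition: 219 - 6q_J - 3(q_G + q_A) = 0.
Apex's profit: π_A = (300 - 3Q)q_A - (121q_A). Setting ∂π_A/∂q_A = 0: 179 - 6q_A - 3(q_G + q_J) = 0.
Adding the 3 first-order conditions: 589 − 12Q = 0, so Q = 589/12.
Back-substituting: q_G = (191 − 589/4)/3 = 175/12, q_J = (219 − 589/4)/3 = 287/12, q_A = (179 − 589/4)/3 = 127/12.
Price P = 300 - 3·(589/12) = 611/4.
Juno's profit: (611/4 - 81)·(287/12) - 1462 = 254.0208.

254.02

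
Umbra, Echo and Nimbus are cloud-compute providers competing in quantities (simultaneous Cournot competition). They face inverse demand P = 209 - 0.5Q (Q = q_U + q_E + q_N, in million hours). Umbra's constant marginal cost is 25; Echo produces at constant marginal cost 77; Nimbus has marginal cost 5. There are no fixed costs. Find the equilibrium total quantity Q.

Umbra's profit: π_U = (209 - 0.5Q)q_U - (25q_U). Setting ∂π_U/∂q_U = 0: 184 - q_U - (1/2)(q_E + q_N) = 0.
Echo's first-order condition: 132 - q_E - (1/2)(q_U + q_N) = 0.
Nimbus's first-order condition: 204 - q_N - (1/2)(q_U + q_E) = 0.
Summing all 3 equations gives 520 − 2Q = 0, hence Q = 260.
Back-substituting: q_U = (184 − 130)/(1/2) = 108, q_E = (132 − 130)/(1/2) = 4, q_N = (204 − 130)/(1/2) = 148.
Total output Q = 108 + 4 + 148 = 260.

260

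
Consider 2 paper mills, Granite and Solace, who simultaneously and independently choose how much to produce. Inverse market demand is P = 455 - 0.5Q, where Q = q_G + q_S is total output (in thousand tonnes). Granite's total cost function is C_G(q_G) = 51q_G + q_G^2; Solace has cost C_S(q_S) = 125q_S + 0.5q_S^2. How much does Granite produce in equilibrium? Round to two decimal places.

111.83

Granite's profit: π_G = (455 - 0.5Q)q_G - (51q_G + q_G²). Setting ∂π_G/∂q_G = 0: 404 - 3q_G - (1/2)(q_S) = 0.
Solace's first-order condition: 330 - 2q_S - (1/2)(q_G) = 0.
Rearranging gives the reaction functions q_G = (404 - (1/2)q_S)/3 and q_S = (330 - (1/2)q_G)/2.
Substituting one into the other gives q_G = 111.8261 and q_S = 137.0435.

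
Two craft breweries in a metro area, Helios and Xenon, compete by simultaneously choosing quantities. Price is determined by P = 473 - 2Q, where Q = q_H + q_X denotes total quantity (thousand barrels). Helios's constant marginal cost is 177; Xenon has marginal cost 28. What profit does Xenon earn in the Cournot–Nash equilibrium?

Helios's profit: π_H = (473 - 2Q)q_H - (177q_H). Setting ∂π_H/∂q_H = 0: 296 - 4q_H - 2(q_X) = 0.
Xenon's first-order condition: 445 - 4q_X - 2(q_H) = 0.
Best responses: q_H = (296 - 2q_X)/4, q_X = (445 - 2q_H)/4.
Substituting one into the other gives q_H = 49/2 and q_X = 99.
Price P = 473 - 2·(247/2) = 226.
Xenon's profit: (226 - 28)·99 = 19602.

19602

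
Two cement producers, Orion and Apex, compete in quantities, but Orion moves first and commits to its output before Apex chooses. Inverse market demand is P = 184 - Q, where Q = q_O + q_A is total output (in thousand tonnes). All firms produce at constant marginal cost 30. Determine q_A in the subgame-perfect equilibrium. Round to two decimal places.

38.50

Solve by backward induction. Given q_O, the follower Apex maximises π_A = (184 - q_O - q_A)q_A - 30q_A.
Follower FOC: 154 - q_O - 2q_A = 0, so q_A(q_O) = (154 - q_O)/2.
Orion substitutes q_A(q_O) into its own profit: π_O = q_O(184 - q_O - (154 - q_O)/2) - 30q_O = (107 - (1/2)q_O)q_O - 30q_O.
Maximising: ∂π_O/∂q_O = 77 - q_O = 0, giving q_O = 77.
Then q_A = (154 - 77)/2 = 77/2.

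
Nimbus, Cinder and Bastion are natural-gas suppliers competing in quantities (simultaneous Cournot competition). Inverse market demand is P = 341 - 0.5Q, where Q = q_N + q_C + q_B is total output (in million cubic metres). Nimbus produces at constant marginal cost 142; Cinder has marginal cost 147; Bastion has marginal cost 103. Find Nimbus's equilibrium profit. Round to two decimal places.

3403.13

Nimbus's profit: π_N = (341 - 0.5Q)q_N - (142q_N). Setting ∂π_N/∂q_N = 0: 199 - q_N - (1/2)(q_C + q_B) = 0.
Cinder's first-order condition: 194 - q_C - (1/2)(q_N + q_B) = 0.
Bastion's first-order condition: 238 - q_B - (1/2)(q_N + q_C) = 0.
Adding the 3 conditions: 631 − Q − Q = 0, i.e. Q = 631/2.
Back-substituting: q_N = (199 − 631/4)/(1/2) = 165/2, q_C = (194 − 631/4)/(1/2) = 145/2, q_B = (238 − 631/4)/(1/2) = 321/2.
Price P = 341 - (1/2)·(631/2) = 733/4.
Nimbus's profit: (733/4 - 142)·(165/2) = 3403.1250.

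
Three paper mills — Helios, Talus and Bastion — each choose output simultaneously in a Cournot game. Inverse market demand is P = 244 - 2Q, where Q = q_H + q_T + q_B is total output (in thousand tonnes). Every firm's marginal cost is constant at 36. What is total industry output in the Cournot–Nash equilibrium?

78

A representative firm's profit is π_i = q_i(244 - 2Q) - 36q_i.
Setting ∂π_i/∂q_i = 0 with rivals' quantities fixed: 208 - 4q_i - 2·Σ_{j≠i} q_j = 0.
With identical firms every q_j equals q_i, so Σ_{j≠i} q_j = 2q_i and 208 = 8q_i, giving q_i = 26.
Total output Q = 26 + 26 + 26 = 78.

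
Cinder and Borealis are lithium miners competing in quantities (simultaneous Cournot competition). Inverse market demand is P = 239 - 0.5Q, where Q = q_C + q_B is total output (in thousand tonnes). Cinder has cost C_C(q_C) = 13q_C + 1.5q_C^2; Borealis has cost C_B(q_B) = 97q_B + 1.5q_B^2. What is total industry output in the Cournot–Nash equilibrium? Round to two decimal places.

81.78

Cinder's profit: π_C = (239 - 0.5Q)q_C - (13q_C + (3/2)q_C²). Setting ∂π_C/∂q_C = 0: 226 - 4q_C - (1/2)(q_B) = 0.
Borealis's profit: π_B = (239 - 0.5Q)q_B - (97q_B + (3/2)q_B²). Setting ∂π_B/∂q_B = 0: 142 - 4q_B - (1/2)(q_C) = 0.
Rearranging gives the reaction functions q_C = (226 - (1/2)q_B)/4 and q_B = (142 - (1/2)q_C)/4.
Substituting one into the other gives q_C = 476/9 and q_B = 260/9.
Total output Q = 476/9 + 260/9 = 736/9.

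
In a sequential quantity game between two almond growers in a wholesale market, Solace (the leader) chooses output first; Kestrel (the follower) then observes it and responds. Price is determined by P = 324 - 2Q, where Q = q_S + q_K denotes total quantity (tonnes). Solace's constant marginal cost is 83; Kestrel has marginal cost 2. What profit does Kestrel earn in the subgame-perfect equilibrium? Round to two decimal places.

Solve by backward induction. Given q_S, the follower Kestrel maximises π_K = (324 - 2q_S - 2q_K)q_K - 2q_K.
Setting the follower's marginal profit to zero, 322 - 2q_S - 4q_K = 0, i.e. q_K = (322 - 2q_S)/4.
The leader anticipates this reaction. Substituting into P = 324 - 2Q gives P = 163 - q_S, so π_S = (163 - q_S)q_S - 83q_S.
Leader FOC: 80 - 2q_S = 0, so q_S = 40.
Then q_K = (322 - 2·40)/4 = 121/2.
Price P = 324 - 2·(201/2) = 123.
Kestrel's profit: (123 - 2)·(121/2) = 7320.5000.

7320.50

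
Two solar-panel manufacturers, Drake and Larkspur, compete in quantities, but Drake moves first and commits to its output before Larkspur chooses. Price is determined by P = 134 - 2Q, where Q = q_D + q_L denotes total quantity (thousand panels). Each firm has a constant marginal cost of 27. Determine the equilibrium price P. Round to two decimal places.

53.75

The follower Larkspur best-responds to any q_D: π_L = (134 - 2Q)q_L - 27q_L.
∂π_L/∂q_L = 107 - 2q_D - 4q_L = 0 gives the reaction function q_L = (107 - 2q_D)/4.
The leader anticipates this reaction. Substituting into P = 134 - 2Q gives P = 161/2 - q_D, so π_D = (161/2 - q_D)q_D - 27q_D.
The leader's first-order condition 107/2 - 2q_D = 0 yields q_D = 107/4.
Then q_L = (107 - 2·(107/4))/4 = 107/8.
Total output Q = 321/8, so price P = 134 - 2·(321/8) = 215/4.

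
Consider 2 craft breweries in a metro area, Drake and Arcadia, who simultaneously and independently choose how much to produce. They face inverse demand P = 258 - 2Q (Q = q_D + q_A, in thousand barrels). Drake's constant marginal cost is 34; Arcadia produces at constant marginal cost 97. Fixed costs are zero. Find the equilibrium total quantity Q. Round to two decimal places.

Drake's profit: π_D = (258 - 2Q)q_D - (34q_D). Setting ∂π_D/∂q_D = 0: 224 - 4q_D - 2(q_A) = 0.
Arcadia's profit: π_A = (258 - 2Q)q_A - (97q_A). Setting ∂π_A/∂q_A = 0: 161 - 4q_A - 2(q_D) = 0.
So q_D = (224 - 2q_A)/4 and q_A = (161 - 2q_D)/4.
Substituting one into the other gives q_D = 287/6 and q_A = 49/3.
Total output Q = 287/6 + 49/3 = 385/6.

64.17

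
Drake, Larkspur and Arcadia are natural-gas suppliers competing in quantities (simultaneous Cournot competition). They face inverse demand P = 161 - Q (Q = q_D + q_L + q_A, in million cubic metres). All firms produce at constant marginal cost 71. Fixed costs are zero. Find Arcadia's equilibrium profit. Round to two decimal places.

506.25

Each firm earns π_i = (161 - Q)q_i - 71q_i.
Setting ∂π_i/∂q_i = 0 with rivals' quantities fixed: 90 - 2q_i - Σ_{j≠i} q_j = 0.
By symmetry each firm produces the same amount; substituting Σ_{j≠i} q_j = 2q_i yields q_i = 90/4 = 45/2.
Price P = 161 - 135/2 = 187/2.
Arcadia's profit: (187/2 - 71)·(45/2) = 506.2500.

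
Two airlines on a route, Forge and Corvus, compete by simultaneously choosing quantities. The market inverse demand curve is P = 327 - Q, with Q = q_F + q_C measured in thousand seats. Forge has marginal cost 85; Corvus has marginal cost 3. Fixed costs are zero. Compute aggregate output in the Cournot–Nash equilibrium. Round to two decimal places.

188.67

Forge's profit: π_F = (327 - Q)q_F - (85q_F). Setting ∂π_F/∂q_F = 0: 242 - 2q_F - (q_C) = 0.
Corvus's profit: π_C = (327 - Q)q_C - (3q_C). Setting ∂π_C/∂q_C = 0: 324 - 2q_C - (q_F) = 0.
Best responses: q_F = (242 - q_C)/2, q_C = (324 - q_F)/2.
Substituting one into the other gives q_F = 160/3 and q_C = 406/3.
Total output Q = 160/3 + 406/3 = 566/3.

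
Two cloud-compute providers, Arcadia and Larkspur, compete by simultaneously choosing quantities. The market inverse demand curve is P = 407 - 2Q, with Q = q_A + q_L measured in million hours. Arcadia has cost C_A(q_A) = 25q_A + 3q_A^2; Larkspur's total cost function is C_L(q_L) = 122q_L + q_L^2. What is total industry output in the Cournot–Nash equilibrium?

Arcadia's profit: π_A = (407 - 2Q)q_A - (25q_A + 3q_A²). Setting ∂π_A/∂q_A = 0: 382 - 10q_A - 2(q_L) = 0.
Larkspur's profit: π_L = (407 - 2Q)q_L - (122q_L + q_L²). Setting ∂π_L/∂q_L = 0: 285 - 6q_L - 2(q_A) = 0.
So q_A = (382 - 2q_L)/10 and q_L = (285 - 2q_A)/6.
Substituting one into the other gives q_A = 123/4 and q_L = 149/4.
Total output Q = 123/4 + 149/4 = 68.

68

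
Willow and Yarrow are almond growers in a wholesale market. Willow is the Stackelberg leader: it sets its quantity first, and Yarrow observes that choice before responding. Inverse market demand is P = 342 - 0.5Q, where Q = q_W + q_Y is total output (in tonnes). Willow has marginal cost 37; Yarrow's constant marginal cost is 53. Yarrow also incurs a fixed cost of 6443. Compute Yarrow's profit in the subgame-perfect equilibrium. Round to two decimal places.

1813.13

The follower Yarrow best-responds to any q_W: π_Y = (342 - 0.5Q)q_Y - 53q_Y.
Follower FOC: 289 - (1/2)q_W - q_Y = 0, so q_Y(q_W) = (289 - (1/2)q_W).
The leader anticipates this reaction. Substituting into P = 342 - 0.5Q gives P = 395/2 - (1/4)q_W, so π_W = (395/2 - (1/4)q_W)q_W - 37q_W.
Leader FOC: 321/2 - (1/2)q_W = 0, so q_W = 321.
Then q_Y = (289 - (1/2)·321) = 257/2.
Price P = 342 - (1/2)·(899/2) = 469/4.
Yarrow's profit: (469/4 - 53)·(257/2) - 6443 = 1813.1250.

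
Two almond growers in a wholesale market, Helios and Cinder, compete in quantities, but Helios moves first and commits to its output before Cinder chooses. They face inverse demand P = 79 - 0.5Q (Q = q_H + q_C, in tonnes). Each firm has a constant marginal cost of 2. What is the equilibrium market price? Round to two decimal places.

21.25

Solve by backward induction. Given q_H, the follower Cinder maximises π_C = (79 - (1/2)q_H - (1/2)q_C)q_C - 2q_C.
Follower FOC: 77 - (1/2)q_H - q_C = 0, so q_C(q_H) = (77 - (1/2)q_H).
Helios substitutes q_C(q_H) into its own profit: π_H = q_H(79 - (1/2)q_H - (77 - (1/2)q_H)/2) - 2q_H = (81/2 - (1/4)q_H)q_H - 2q_H.
The leader's first-order condition 77/2 - (1/2)q_H = 0 yields q_H = 77.
Then q_C = (77 - (1/2)·77) = 77/2.
Total output Q = 231/2, so price P = 79 - (1/2)·(231/2) = 85/4.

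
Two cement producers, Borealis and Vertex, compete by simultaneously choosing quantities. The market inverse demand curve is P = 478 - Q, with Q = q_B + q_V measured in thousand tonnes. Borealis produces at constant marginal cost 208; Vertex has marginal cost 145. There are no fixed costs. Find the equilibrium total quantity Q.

Borealis's profit: π_B = (478 - Q)q_B - (208q_B). Setting ∂π_B/∂q_B = 0: 270 - 2q_B - (q_V) = 0.
Vertex's profit: π_V = (478 - Q)q_V - (145q_V). Setting ∂π_V/∂q_V = 0: 333 - 2q_V - (q_B) = 0.
Rearranging gives the reaction functions q_B = (270 - q_V)/2 and q_V = (333 - q_B)/2.
Solving the pair: q_B = 69, q_V = 132.
Total output Q = 69 + 132 = 201.

201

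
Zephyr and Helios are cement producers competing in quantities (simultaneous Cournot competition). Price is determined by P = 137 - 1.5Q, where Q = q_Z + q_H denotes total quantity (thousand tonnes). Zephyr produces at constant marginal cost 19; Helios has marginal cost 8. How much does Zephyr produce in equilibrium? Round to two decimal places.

Zephyr's profit: π_Z = (137 - 1.5Q)q_Z - (19q_Z). Setting ∂π_Z/∂q_Z = 0: 118 - 3q_Z - (3/2)(q_H) = 0.
Helios's profit: π_H = (137 - 1.5Q)q_H - (8q_H). Setting ∂π_H/∂q_H = 0: 129 - 3q_H - (3/2)(q_Z) = 0.
So q_Z = (118 - (3/2)q_H)/3 and q_H = (129 - (3/2)q_Z)/3.
Solving the pair: q_Z = 214/9, q_H = 280/9.

23.78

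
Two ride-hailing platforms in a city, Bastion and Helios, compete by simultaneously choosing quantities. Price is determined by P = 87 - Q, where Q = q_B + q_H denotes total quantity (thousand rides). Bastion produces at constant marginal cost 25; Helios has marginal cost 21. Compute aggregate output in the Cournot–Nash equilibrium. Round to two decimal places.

Bastion's profit: π_B = (87 - Q)q_B - (25q_B). Setting ∂π_B/∂q_B = 0: 62 - 2q_B - (q_H) = 0.
Helios's first-order condition: 66 - 2q_H - (q_B) = 0.
Best responses: q_B = (62 - q_H)/2, q_H = (66 - q_B)/2.
Solving the pair: q_B = 58/3, q_H = 70/3.
Total output Q = 58/3 + 70/3 = 128/3.

42.67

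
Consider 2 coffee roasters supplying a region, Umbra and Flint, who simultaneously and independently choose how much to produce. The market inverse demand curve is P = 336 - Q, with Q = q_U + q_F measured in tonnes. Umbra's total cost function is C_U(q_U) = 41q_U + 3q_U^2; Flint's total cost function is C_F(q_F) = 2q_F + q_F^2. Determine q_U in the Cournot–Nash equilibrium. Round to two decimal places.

Umbra's profit: π_U = (336 - Q)q_U - (41q_U + 3q_U²). Setting ∂π_U/∂q_U = 0: 295 - 8q_U - (q_F) = 0.
Flint's profit: π_F = (336 - Q)q_F - (2q_F + q_F²). Setting ∂π_F/∂q_F = 0: 334 - 4q_F - (q_U) = 0.
Rearranging gives the reaction functions q_U = (295 - q_F)/8 and q_F = (334 - q_U)/4.
Substituting one into the other gives q_U = 846/31 and q_F = 76.6774.

27.29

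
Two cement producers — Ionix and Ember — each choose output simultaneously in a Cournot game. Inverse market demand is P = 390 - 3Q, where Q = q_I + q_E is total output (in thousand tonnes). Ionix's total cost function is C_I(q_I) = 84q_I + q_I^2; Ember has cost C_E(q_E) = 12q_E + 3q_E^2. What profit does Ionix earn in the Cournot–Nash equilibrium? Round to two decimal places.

Ionix's profit: π_I = (390 - 3Q)q_I - (84q_I + q_I²). Setting ∂π_I/∂q_I = 0: 306 - 8q_I - 3(q_E) = 0.
Ember's profit: π_E = (390 - 3Q)q_E - (12q_E + 3q_E²). Setting ∂π_E/∂q_E = 0: 378 - 12q_E - 3(q_I) = 0.
Best responses: q_I = (306 - 3q_E)/8, q_E = (378 - 3q_I)/12.
Solving the pair: q_I = 846/29, q_E = 702/29.
Price P = 390 - 3·(1548/29) = 229.8621.
Ionix's profit: 229.8621·(846/29) - 84·(846/29) - (846/29)² = 3404.1189.

3404.12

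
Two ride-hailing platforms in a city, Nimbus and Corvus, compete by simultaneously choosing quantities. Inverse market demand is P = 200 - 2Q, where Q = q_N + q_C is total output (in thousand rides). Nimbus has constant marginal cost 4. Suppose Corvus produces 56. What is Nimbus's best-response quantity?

21

With the rival's output fixed at 56, Nimbus's profit is π_N = (200 - 2·56 - 2q_N)q_N - (4q_N) = (88 - 2q_N)q_N - (4q_N).
∂π_N/∂q_N = 84 - 4q_N = 0, so q_N = 21.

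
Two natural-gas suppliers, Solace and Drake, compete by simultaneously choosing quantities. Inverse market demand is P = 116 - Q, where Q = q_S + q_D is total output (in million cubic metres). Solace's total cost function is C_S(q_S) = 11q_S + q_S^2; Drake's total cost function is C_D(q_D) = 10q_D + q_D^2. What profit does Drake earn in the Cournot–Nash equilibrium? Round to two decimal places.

Solace's profit: π_S = (116 - Q)q_S - (11q_S + q_S²). Setting ∂π_S/∂q_S = 0: 105 - 4q_S - (q_D) = 0.
Drake's first-order condition: 106 - 4q_D - (q_S) = 0.
Best responses: q_S = (105 - q_D)/4, q_D = (106 - q_S)/4.
Substituting one into the other gives q_S = 314/15 and q_D = 319/15.
Price P = 116 - 211/5 = 369/5.
Drake's profit: (369/5)·(319/15) - 10·(319/15) - (319/15)² = 904.5422.

904.54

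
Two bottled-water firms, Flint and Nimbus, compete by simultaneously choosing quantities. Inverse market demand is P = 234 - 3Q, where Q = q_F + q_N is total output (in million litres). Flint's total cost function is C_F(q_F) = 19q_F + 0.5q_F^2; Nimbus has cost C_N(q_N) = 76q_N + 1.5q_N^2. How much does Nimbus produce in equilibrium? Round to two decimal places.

Flint's profit: π_F = (234 - 3Q)q_F - (19q_F + (1/2)q_F²). Setting ∂π_F/∂q_F = 0: 215 - 7q_F - 3(q_N) = 0.
Nimbus's profit: π_N = (234 - 3Q)q_N - (76q_N + (3/2)q_N²). Setting ∂π_N/∂q_N = 0: 158 - 9q_N - 3(q_F) = 0.
So q_F = (215 - 3q_N)/7 and q_N = (158 - 3q_F)/9.
Substituting one into the other gives q_F = 487/18 and q_N = 461/54.

8.54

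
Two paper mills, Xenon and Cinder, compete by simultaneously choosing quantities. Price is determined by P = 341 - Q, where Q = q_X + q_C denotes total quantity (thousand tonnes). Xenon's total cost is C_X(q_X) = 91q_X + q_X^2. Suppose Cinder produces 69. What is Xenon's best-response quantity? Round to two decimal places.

45.25

With the rival's output fixed at 69, Xenon's profit is π_X = (341 - 69 - q_X)q_X - (91q_X + q_X²) = (272 - q_X)q_X - (91q_X + q_X²).
∂π_X/∂q_X = 181 - 4q_X = 0, so q_X = 181/4.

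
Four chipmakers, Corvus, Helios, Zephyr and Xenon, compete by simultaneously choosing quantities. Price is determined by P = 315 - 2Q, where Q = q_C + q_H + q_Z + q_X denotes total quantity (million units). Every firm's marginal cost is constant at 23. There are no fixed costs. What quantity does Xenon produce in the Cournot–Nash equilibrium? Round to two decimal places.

A representative firm's profit is π_i = q_i(315 - 2Q) - 23q_i.
First-order condition (treating rivals' output as given): 292 - 4q_i - 2·Σ_{j≠i} q_j = 0.
With identical firms every q_j equals q_i, so Σ_{j≠i} q_j = 3q_i and 292 = 10q_i, giving q_i = 146/5.

29.20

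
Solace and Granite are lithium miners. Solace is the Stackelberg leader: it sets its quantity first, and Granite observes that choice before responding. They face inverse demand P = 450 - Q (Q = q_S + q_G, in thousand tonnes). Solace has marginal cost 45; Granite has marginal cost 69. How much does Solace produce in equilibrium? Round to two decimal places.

214.50

The follower Granite best-responds to any q_S: π_G = (450 - Q)q_G - 69q_G.
∂π_G/∂q_G = 381 - q_S - 2q_G = 0 gives the reaction function q_G = (381 - q_S)/2.
The leader anticipates this reaction. Substituting into P = 450 - Q gives P = 519/2 - (1/2)q_S, so π_S = (519/2 - (1/2)q_S)q_S - 45q_S.
Maximising: ∂π_S/∂q_S = 429/2 - q_S = 0, giving q_S = 429/2.
Then q_G = (381 - 429/2)/2 = 333/4.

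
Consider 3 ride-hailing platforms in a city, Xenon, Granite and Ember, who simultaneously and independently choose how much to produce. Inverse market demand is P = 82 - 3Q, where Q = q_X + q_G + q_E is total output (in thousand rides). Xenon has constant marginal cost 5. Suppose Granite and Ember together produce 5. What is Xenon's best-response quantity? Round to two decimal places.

With rivals' combined output fixed at 5, Xenon's profit is π_X = (82 - 3·5 - 3q_X)q_X - (5q_X) = (67 - 3q_X)q_X - (5q_X).
∂π_X/∂q_X = 62 - 6q_X = 0, so q_X = 31/3.

10.33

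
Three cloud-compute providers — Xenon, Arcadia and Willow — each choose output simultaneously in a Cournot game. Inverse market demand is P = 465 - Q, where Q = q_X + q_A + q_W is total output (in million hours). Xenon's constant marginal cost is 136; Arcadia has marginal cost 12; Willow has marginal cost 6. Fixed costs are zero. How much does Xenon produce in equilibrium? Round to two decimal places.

Xenon's profit: π_X = (465 - Q)q_X - (136q_X). Setting ∂π_X/∂q_X = 0: 329 - 2q_X - (q_A + q_W) = 0.
Arcadia's first-order condition: 453 - 2q_A - (q_X + q_W) = 0.
Willow's profit: π_W = (465 - Q)q_W - (6q_W). Setting ∂π_W/∂q_W = 0: 459 - 2q_W - (q_X + q_A) = 0.
Summing all 3 equations gives 1241 − 4Q = 0, hence Q = 1241/4.
Back-substituting: q_X = (329 − 1241/4) = 75/4, q_A = (453 − 1241/4) = 571/4, q_W = (459 − 1241/4) = 595/4.

18.75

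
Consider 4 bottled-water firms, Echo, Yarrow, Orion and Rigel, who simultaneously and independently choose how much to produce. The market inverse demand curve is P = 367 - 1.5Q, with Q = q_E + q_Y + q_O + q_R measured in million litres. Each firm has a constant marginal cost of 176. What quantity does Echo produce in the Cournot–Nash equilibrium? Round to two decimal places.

A representative firm's profit is π_i = q_i(367 - 1.5Q) - 176q_i.
Setting ∂π_i/∂q_i = 0 with rivals' quantities fixed: 191 - 3q_i - (3/2)·Σ_{j≠i} q_j = 0.
By symmetry each firm produces the same amount; substituting Σ_{j≠i} q_j = 3q_i yields q_i = 191/(15/2) = 382/15.

25.47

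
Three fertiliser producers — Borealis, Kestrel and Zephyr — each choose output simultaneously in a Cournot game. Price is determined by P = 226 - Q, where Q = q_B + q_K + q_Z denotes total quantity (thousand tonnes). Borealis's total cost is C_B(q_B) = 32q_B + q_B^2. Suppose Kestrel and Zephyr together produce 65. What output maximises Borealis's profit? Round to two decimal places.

32.25

With rivals' combined output fixed at 65, Borealis's profit is π_B = (226 - 65 - q_B)q_B - (32q_B + q_B²) = (161 - q_B)q_B - (32q_B + q_B²).
∂π_B/∂q_B = 129 - 4q_B = 0, so q_B = 129/4.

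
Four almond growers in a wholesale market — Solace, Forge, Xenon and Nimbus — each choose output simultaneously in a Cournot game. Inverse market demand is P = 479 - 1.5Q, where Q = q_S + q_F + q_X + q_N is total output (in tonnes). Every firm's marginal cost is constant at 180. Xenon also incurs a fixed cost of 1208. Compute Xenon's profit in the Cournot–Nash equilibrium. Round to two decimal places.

1176.03

A representative firm's profit is π_i = q_i(479 - 1.5Q) - 180q_i.
First-order condition (treating rivals' output as given): 299 - 3q_i - (3/2)·Σ_{j≠i} q_j = 0.
By symmetry each firm produces the same amount; substituting Σ_{j≠i} q_j = 3q_i yields q_i = 299/(15/2) = 598/15.
Price P = 479 - (3/2)·159.4667 = 1199/5.
Xenon's profit: (1199/5 - 180)·(598/15) - 1208 = 1176.0267.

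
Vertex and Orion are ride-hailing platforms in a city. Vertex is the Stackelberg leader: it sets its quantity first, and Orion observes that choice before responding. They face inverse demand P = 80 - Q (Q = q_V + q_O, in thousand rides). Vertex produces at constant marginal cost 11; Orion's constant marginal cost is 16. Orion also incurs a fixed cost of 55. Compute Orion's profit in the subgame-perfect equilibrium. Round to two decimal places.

The follower Orion best-responds to any q_V: π_O = (80 - Q)q_O - 16q_O.
Follower FOC: 64 - q_V - 2q_O = 0, so q_O(q_V) = (64 - q_V)/2.
Vertex substitutes q_O(q_V) into its own profit: π_V = q_V(80 - q_V - (64 - q_V)/2) - 11q_V = (48 - (1/2)q_V)q_V - 11q_V.
Maximising: ∂π_V/∂q_V = 37 - q_V = 0, giving q_V = 37.
Then q_O = (64 - 37)/2 = 27/2.
Price P = 80 - 101/2 = 59/2.
Orion's profit: (59/2 - 16)·(27/2) - 55 = 509/4.

127.25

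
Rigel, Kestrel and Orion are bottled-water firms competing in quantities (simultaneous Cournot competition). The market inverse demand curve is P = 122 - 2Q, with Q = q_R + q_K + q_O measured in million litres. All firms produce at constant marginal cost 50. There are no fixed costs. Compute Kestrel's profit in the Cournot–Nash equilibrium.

A representative firm's profit is π_i = q_i(122 - 2Q) - 50q_i.
First-order condition (treating rivals' output as given): 72 - 4q_i - 2·Σ_{j≠i} q_j = 0.
By symmetry each firm produces the same amount; substituting Σ_{j≠i} q_j = 2q_i yields q_i = 72/8 = 9.
Price P = 122 - 2·27 = 68.
Kestrel's profit: (68 - 50)·9 = 162.

162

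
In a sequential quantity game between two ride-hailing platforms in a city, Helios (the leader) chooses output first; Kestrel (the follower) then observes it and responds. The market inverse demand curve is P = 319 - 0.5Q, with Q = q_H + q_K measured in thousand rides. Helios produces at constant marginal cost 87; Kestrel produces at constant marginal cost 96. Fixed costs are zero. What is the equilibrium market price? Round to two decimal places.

147.25

Solve by backward induction. Given q_H, the follower Kestrel maximises π_K = (319 - (1/2)q_H - (1/2)q_K)q_K - 96q_K.
∂π_K/∂q_K = 223 - (1/2)q_H - q_K = 0 gives the reaction function q_K = (223 - (1/2)q_H).
The leader anticipates this reaction. Substituting into P = 319 - 0.5Q gives P = 415/2 - (1/4)q_H, so π_H = (415/2 - (1/4)q_H)q_H - 87q_H.
Leader FOC: 241/2 - (1/2)q_H = 0, so q_H = 241.
Then q_K = (223 - (1/2)·241) = 205/2.
Total output Q = 687/2, so price P = 319 - (1/2)·(687/2) = 589/4.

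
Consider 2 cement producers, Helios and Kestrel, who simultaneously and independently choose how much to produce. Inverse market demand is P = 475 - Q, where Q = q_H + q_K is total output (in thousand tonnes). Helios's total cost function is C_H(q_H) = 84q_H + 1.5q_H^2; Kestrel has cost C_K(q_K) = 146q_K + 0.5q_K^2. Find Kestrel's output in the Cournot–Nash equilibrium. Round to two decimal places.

Helios's profit: π_H = (475 - Q)q_H - (84q_H + (3/2)q_H²). Setting ∂π_H/∂q_H = 0: 391 - 5q_H - (q_K) = 0.
Kestrel's first-order condition: 329 - 3q_K - (q_H) = 0.
Rearranging gives the reaction functions q_H = (391 - q_K)/5 and q_K = (329 - q_H)/3.
Solving the pair: q_H = 422/7, q_K = 627/7.

89.57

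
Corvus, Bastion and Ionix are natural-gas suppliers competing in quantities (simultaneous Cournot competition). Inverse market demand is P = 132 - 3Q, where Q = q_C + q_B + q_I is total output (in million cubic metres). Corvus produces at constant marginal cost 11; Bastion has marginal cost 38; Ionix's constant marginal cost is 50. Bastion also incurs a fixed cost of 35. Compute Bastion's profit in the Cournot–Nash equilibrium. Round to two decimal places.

95.02

Corvus's profit: π_C = (132 - 3Q)q_C - (11q_C). Setting ∂π_C/∂q_C = 0: 121 - 6q_C - 3(q_B + q_I) = 0.
Bastion's profit: π_B = (132 - 3Q)q_B - (38q_B). Setting ∂π_B/∂q_B = 0: 94 - 6q_B - 3(q_C + q_I) = 0.
Ionix's first-order condition: 82 - 6q_I - 3(q_C + q_B) = 0.
Summing all 3 equations gives 297 − 12Q = 0, hence Q = 99/4.
Back-substituting: q_C = (121 − 297/4)/3 = 187/12, q_B = (94 − 297/4)/3 = 79/12, q_I = (82 − 297/4)/3 = 31/12.
Price P = 132 - 3·(99/4) = 231/4.
Bastion's profit: (231/4 - 38)·(79/12) - 35 = 95.0208.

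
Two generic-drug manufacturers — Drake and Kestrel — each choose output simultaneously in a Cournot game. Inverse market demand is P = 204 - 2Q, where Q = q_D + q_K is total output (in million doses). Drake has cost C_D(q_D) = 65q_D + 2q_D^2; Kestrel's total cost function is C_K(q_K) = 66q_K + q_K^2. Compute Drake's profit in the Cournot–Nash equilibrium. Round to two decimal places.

643.31

Drake's profit: π_D = (204 - 2Q)q_D - (65q_D + 2q_D²). Setting ∂π_D/∂q_D = 0: 139 - 8q_D - 2(q_K) = 0.
Kestrel's profit: π_K = (204 - 2Q)q_K - (66q_K + q_K²). Setting ∂π_K/∂q_K = 0: 138 - 6q_K - 2(q_D) = 0.
Best responses: q_D = (139 - 2q_K)/8, q_K = (138 - 2q_D)/6.
Solving the pair: q_D = 279/22, q_K = 413/22.
Price P = 204 - 2·(346/11) = 1552/11.
Drake's profit: (1552/11)·(279/22) - 65·(279/22) - 2(279/22)² = 643.3140.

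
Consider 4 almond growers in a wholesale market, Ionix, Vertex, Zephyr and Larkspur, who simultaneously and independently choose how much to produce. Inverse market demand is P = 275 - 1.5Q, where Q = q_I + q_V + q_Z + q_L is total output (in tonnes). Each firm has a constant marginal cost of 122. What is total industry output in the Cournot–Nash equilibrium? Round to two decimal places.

Each firm earns π_i = (275 - 1.5Q)q_i - 122q_i.
First-order condition (treating rivals' output as given): 153 - 3q_i - (3/2)·Σ_{j≠i} q_j = 0.
By symmetry each firm produces the same amount; substituting Σ_{j≠i} q_j = 3q_i yields q_i = 153/(15/2) = 102/5.
Total output Q = 102/5 + 102/5 + 102/5 + 102/5 = 408/5.

81.60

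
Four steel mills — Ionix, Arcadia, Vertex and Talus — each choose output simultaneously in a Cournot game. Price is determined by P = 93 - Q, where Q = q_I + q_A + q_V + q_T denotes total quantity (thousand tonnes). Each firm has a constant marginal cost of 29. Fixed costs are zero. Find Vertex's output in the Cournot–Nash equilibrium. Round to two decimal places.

12.80

A representative firm's profit is π_i = q_i(93 - Q) - 29q_i.
Setting ∂π_i/∂q_i = 0 with rivals' quantities fixed: 64 - 2q_i - Σ_{j≠i} q_j = 0.
With identical firms every q_j equals q_i, so Σ_{j≠i} q_j = 3q_i and 64 = 5q_i, giving q_i = 64/5.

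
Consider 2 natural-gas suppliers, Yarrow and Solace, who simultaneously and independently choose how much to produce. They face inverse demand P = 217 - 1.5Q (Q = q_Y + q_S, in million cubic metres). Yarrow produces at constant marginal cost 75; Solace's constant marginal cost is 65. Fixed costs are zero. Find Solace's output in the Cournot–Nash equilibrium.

Yarrow's profit: π_Y = (217 - 1.5Q)q_Y - (75q_Y). Setting ∂π_Y/∂q_Y = 0: 142 - 3q_Y - (3/2)(q_S) = 0.
Solace's profit: π_S = (217 - 1.5Q)q_S - (65q_S). Setting ∂π_S/∂q_S = 0: 152 - 3q_S - (3/2)(q_Y) = 0.
Rearranging gives the reaction functions q_Y = (142 - (3/2)q_S)/3 and q_S = (152 - (3/2)q_Y)/3.
Solving the pair: q_Y = 88/3, q_S = 36.

36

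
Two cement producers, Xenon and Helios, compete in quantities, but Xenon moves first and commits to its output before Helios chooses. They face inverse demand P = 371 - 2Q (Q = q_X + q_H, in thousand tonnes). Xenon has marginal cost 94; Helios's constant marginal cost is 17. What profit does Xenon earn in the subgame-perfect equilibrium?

Solve by backward induction. Given q_X, the follower Helios maximises π_H = (371 - 2q_X - 2q_H)q_H - 17q_H.
∂π_H/∂q_H = 354 - 2q_X - 4q_H = 0 gives the reaction function q_H = (354 - 2q_X)/4.
Xenon substitutes q_H(q_X) into its own profit: π_X = q_X(371 - 2q_X - (354 - 2q_X)/2) - 94q_X = (194 - q_X)q_X - 94q_X.
Maximising: ∂π_X/∂q_X = 100 - 2q_X = 0, giving q_X = 50.
Then q_H = (354 - 2·50)/4 = 127/2.
Price P = 371 - 2·(227/2) = 144.
Xenon's profit: (144 - 94)·50 = 2500.

2500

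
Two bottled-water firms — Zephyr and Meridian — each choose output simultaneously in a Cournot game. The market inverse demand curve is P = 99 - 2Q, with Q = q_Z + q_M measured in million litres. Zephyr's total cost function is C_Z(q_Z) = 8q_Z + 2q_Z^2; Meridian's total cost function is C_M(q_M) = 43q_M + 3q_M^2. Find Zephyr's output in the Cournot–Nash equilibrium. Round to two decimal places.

Zephyr's profit: π_Z = (99 - 2Q)q_Z - (8q_Z + 2q_Z²). Setting ∂π_Z/∂q_Z = 0: 91 - 8q_Z - 2(q_M) = 0.
Meridian's profit: π_M = (99 - 2Q)q_M - (43q_M + 3q_M²). Setting ∂π_M/∂q_M = 0: 56 - 10q_M - 2(q_Z) = 0.
So q_Z = (91 - 2q_M)/8 and q_M = (56 - 2q_Z)/10.
Solving the pair: q_Z = 21/2, q_M = 7/2.

10.50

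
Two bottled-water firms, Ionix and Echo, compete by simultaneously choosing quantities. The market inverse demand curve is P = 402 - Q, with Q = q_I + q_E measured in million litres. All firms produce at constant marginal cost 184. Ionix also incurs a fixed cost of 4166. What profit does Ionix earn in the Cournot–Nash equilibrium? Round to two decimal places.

A representative firm's profit is π_i = q_i(402 - Q) - 184q_i.
Setting ∂π_i/∂q_i = 0 with rivals' quantities fixed: 218 - 2q_i - q_j = 0.
By symmetry each firm produces the same amount; substituting q_j = q_i yields q_i = 218/3.
Price P = 402 - 436/3 = 770/3.
Ionix's profit: (770/3 - 184)·(218/3) - 4166 = 1114.4444.

1114.44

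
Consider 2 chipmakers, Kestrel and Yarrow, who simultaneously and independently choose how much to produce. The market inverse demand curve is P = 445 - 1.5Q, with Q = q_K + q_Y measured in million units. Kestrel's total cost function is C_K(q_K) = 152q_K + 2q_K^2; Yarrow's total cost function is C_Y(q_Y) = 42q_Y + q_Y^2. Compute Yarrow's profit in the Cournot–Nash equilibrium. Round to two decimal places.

13219.61

Kestrel's profit: π_K = (445 - 1.5Q)q_K - (152q_K + 2q_K²). Setting ∂π_K/∂q_K = 0: 293 - 7q_K - (3/2)(q_Y) = 0.
Yarrow's profit: π_Y = (445 - 1.5Q)q_Y - (42q_Y + q_Y²). Setting ∂π_Y/∂q_Y = 0: 403 - 5q_Y - (3/2)(q_K) = 0.
Best responses: q_K = (293 - (3/2)q_Y)/7, q_Y = (403 - (3/2)q_K)/5.
Solving the pair: q_K = 26.2748, q_Y = 72.7176.
Price P = 445 - (3/2)·98.9924 = 296.5115.
Yarrow's profit: 296.5115·72.7176 - 42·72.7176 - 72.7176² = 13219.6078.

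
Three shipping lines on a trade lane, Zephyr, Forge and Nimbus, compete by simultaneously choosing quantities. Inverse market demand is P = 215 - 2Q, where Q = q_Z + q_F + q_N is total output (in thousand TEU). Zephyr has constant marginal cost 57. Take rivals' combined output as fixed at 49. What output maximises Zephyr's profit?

15

With rivals' combined output fixed at 49, Zephyr's profit is π_Z = (215 - 2·49 - 2q_Z)q_Z - (57q_Z) = (117 - 2q_Z)q_Z - (57q_Z).
∂π_Z/∂q_Z = 60 - 4q_Z = 0, so q_Z = 15.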